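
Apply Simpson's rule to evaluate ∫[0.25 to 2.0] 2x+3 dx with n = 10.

f(x) = 2x+3
a = 0.25, b = 2.0, n = 10
h = (b - a)/n = 0.175000

Simpson's rule: (h/3)[f(x₀) + 4f(x₁) + 2f(x₂) + ... + f(xₙ)]

x_0 = 0.2500, f(x_0) = 3.500000, coefficient = 1
x_1 = 0.4250, f(x_1) = 3.850000, coefficient = 4
x_2 = 0.6000, f(x_2) = 4.200000, coefficient = 2
x_3 = 0.7750, f(x_3) = 4.550000, coefficient = 4
x_4 = 0.9500, f(x_4) = 4.900000, coefficient = 2
x_5 = 1.1250, f(x_5) = 5.250000, coefficient = 4
x_6 = 1.3000, f(x_6) = 5.600000, coefficient = 2
x_7 = 1.4750, f(x_7) = 5.950000, coefficient = 4
x_8 = 1.6500, f(x_8) = 6.300000, coefficient = 2
x_9 = 1.8250, f(x_9) = 6.650000, coefficient = 4
x_10 = 2.0000, f(x_10) = 7.000000, coefficient = 1

I ≈ (0.175000/3) × 157.500000 = 9.187500
Exact value: 9.187500
Error: 0.000000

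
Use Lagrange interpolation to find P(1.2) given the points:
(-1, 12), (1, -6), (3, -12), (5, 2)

Lagrange interpolation formula:
P(x) = Σ yᵢ × Lᵢ(x)
where Lᵢ(x) = Π_{j≠i} (x - xⱼ)/(xᵢ - xⱼ)

L_0(1.2) = (1.2 - 1)/(-1 - 1) × (1.2 - 3)/(-1 - 3) × (1.2 - 5)/(-1 - 5) = -0.028500
L_1(1.2) = (1.2 - (-1))/(1 - (-1)) × (1.2 - 3)/(1 - 3) × (1.2 - 5)/(1 - 5) = 0.940500
L_2(1.2) = (1.2 - (-1))/(3 - (-1)) × (1.2 - 1)/(3 - 1) × (1.2 - 5)/(3 - 5) = 0.104500
L_3(1.2) = (1.2 - (-1))/(5 - (-1)) × (1.2 - 1)/(5 - 1) × (1.2 - 3)/(5 - 3) = -0.016500

P(1.2) = 12×L_0(1.2) + (-6)×L_1(1.2) + (-12)×L_2(1.2) + 2×L_3(1.2)
P(1.2) = -7.272000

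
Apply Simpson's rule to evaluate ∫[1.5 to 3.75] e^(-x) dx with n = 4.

f(x) = e^(-x)
a = 1.5, b = 3.75, n = 4
h = (b - a)/n = 0.562500

Simpson's rule: (h/3)[f(x₀) + 4f(x₁) + 2f(x₂) + ... + f(xₙ)]

x_0 = 1.5000, f(x_0) = 0.223130, coefficient = 1
x_1 = 2.0625, f(x_1) = 0.127136, coefficient = 4
x_2 = 2.6250, f(x_2) = 0.072440, coefficient = 2
x_3 = 3.1875, f(x_3) = 0.041275, coefficient = 4
x_4 = 3.7500, f(x_4) = 0.023518, coefficient = 1

I ≈ (0.562500/3) × 1.065170 = 0.199719
Exact value: 0.199612
Error: 0.000107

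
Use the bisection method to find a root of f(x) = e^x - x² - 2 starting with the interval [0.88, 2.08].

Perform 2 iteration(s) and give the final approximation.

f(x) = e^x - x² - 2
Initial interval: [0.88, 2.08]

Iteration 1:
  c_1 = (0.880000 + 2.080000)/2 = 1.480000
  f(c_1) = f(1.480000) = 0.202546
  f(a) × f(c) < 0, new interval: [0.880000, 1.480000]
Iteration 2:
  c_2 = (0.880000 + 1.480000)/2 = 1.180000
  f(c_2) = f(1.180000) = -0.138026
  f(a) × f(c) ≥ 0, new interval: [1.180000, 1.480000]

After 2 iteration(s), the approximation is c_2 = 1.180000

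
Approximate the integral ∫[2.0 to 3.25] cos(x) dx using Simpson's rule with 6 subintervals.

f(x) = cos(x)
a = 2.0, b = 3.25, n = 6
h = (b - a)/n = 0.208333

Simpson's rule: (h/3)[f(x₀) + 4f(x₁) + 2f(x₂) + ... + f(xₙ)]

x_0 = 2.0000, f(x_0) = -0.416147, coefficient = 1
x_1 = 2.2083, f(x_1) = -0.595218, coefficient = 4
x_2 = 2.4167, f(x_2) = -0.748549, coefficient = 2
x_3 = 2.6250, f(x_3) = -0.869507, coefficient = 4
x_4 = 2.8333, f(x_4) = -0.952863, coefficient = 2
x_5 = 3.0417, f(x_5) = -0.995012, coefficient = 4
x_6 = 3.2500, f(x_6) = -0.994130, coefficient = 1

I ≈ (0.208333/3) × -14.652047 = -1.017503
Exact value: -1.017493
Error: 0.000011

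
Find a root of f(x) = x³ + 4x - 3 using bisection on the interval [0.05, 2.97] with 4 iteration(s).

f(x) = x³ + 4x - 3
Initial interval: [0.05, 2.97]

Iteration 1:
  c_1 = (0.050000 + 2.970000)/2 = 1.510000
  f(c_1) = f(1.510000) = 6.482951
  f(a) × f(c) < 0, new interval: [0.050000, 1.510000]
Iteration 2:
  c_2 = (0.050000 + 1.510000)/2 = 0.780000
  f(c_2) = f(0.780000) = 0.594552
  f(a) × f(c) < 0, new interval: [0.050000, 0.780000]
Iteration 3:
  c_3 = (0.050000 + 0.780000)/2 = 0.415000
  f(c_3) = f(0.415000) = -1.268527
  f(a) × f(c) ≥ 0, new interval: [0.415000, 0.780000]
Iteration 4:
  c_4 = (0.415000 + 0.780000)/2 = 0.597500
  f(c_4) = f(0.597500) = -0.396689
  f(a) × f(c) ≥ 0, new interval: [0.597500, 0.780000]

After 4 iteration(s), the approximation is c_4 = 0.597500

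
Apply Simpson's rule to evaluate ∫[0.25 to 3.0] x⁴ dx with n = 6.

f(x) = x⁴
a = 0.25, b = 3.0, n = 6
h = (b - a)/n = 0.458333

Simpson's rule: (h/3)[f(x₀) + 4f(x₁) + 2f(x₂) + ... + f(xₙ)]

x_0 = 0.2500, f(x_0) = 0.003906, coefficient = 1
x_1 = 0.7083, f(x_1) = 0.251739, coefficient = 4
x_2 = 1.1667, f(x_2) = 1.852623, coefficient = 2
x_3 = 1.6250, f(x_3) = 6.972900, coefficient = 4
x_4 = 2.0833, f(x_4) = 18.838011, coefficient = 2
x_5 = 2.5417, f(x_5) = 41.732497, coefficient = 4
x_6 = 3.0000, f(x_6) = 81.000000, coefficient = 1

I ≈ (0.458333/3) × 318.213723 = 48.615985
Exact value: 48.599805
Error: 0.016181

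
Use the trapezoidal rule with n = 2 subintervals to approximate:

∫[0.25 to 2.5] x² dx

f(x) = x²
a = 0.25, b = 2.5, n = 2
h = (b - a)/n = 1.125000

Trapezoidal rule: (h/2)[f(x₀) + 2f(x₁) + 2f(x₂) + ... + f(xₙ)]

x_0 = 0.2500, f(x_0) = 0.062500, coefficient = 1
x_1 = 1.3750, f(x_1) = 1.890625, coefficient = 2
x_2 = 2.5000, f(x_2) = 6.250000, coefficient = 1

I ≈ (1.125000/2) × 10.093750 = 5.677734
Exact value: 5.203125
Error: 0.474609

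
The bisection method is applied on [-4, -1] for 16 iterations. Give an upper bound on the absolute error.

Bisection error bound: |error| ≤ (b-a)/2^n
|error| ≤ (-1 - (-4))/2^16 = 3/2^16
|error| ≤ 0.0000457764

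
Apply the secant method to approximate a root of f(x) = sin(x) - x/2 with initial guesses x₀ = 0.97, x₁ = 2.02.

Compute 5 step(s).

f(x) = sin(x) - x/2
x₀ = 0.97, x₁ = 2.02

Secant formula: x_{n+1} = x_n - f(x_n)(x_n - x_{n-1})/(f(x_n) - f(x_{n-1}))

Iteration 1:
  f(0.970000) = 0.339886
  f(2.020000) = -0.109207
  x_2 = 2.020000 - (-0.109207)×(2.020000 - 0.970000)/(-0.109207 - 0.339886)
       = 1.764669
Iteration 2:
  f(2.020000) = -0.109207
  f(1.764669) = 0.098931
  x_3 = 1.764669 - 0.098931×(1.764669 - 2.020000)/(0.098931 - (-0.109207))
       = 1.886032
Iteration 3:
  f(1.764669) = 0.098931
  f(1.886032) = 0.007708
  x_4 = 1.886032 - 0.007708×(1.886032 - 1.764669)/(0.007708 - 0.098931)
       = 1.896286
Iteration 4:
  f(1.886032) = 0.007708
  f(1.896286) = -0.000649
  x_5 = 1.896286 - (-0.000649)×(1.896286 - 1.886032)/(-0.000649 - 0.007708)
       = 1.895490
Iteration 5:
  f(1.896286) = -0.000649
  f(1.895490) = 0.000004
  x_6 = 1.895490 - 0.000004×(1.895490 - 1.896286)/(0.000004 - (-0.000649))
       = 1.895494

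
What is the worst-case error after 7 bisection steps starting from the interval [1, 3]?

Bisection error bound: |error| ≤ (b-a)/2^n
|error| ≤ (3 - 1)/2^7 = 2/2^7
|error| ≤ 0.0156250000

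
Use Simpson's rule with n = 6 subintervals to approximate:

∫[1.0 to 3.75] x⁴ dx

f(x) = x⁴
a = 1.0, b = 3.75, n = 6
h = (b - a)/n = 0.458333

Simpson's rule: (h/3)[f(x₀) + 4f(x₁) + 2f(x₂) + ... + f(xₙ)]

x_0 = 1.0000, f(x_0) = 1.000000, coefficient = 1
x_1 = 1.4583, f(x_1) = 4.523006, coefficient = 4
x_2 = 1.9167, f(x_2) = 13.495419, coefficient = 2
x_3 = 2.3750, f(x_3) = 31.816650, coefficient = 4
x_4 = 2.8333, f(x_4) = 64.445216, coefficient = 2
x_5 = 3.2917, f(x_5) = 117.398730, coefficient = 4
x_6 = 3.7500, f(x_6) = 197.753906, coefficient = 1

I ≈ (0.458333/3) × 969.588723 = 148.131610
Exact value: 148.115430
Error: 0.016181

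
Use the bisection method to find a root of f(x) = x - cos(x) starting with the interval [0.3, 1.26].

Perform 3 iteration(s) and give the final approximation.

f(x) = x - cos(x)
Initial interval: [0.3, 1.26]

Iteration 1:
  c_1 = (0.300000 + 1.260000)/2 = 0.780000
  f(c_1) = f(0.780000) = 0.069086
  f(a) × f(c) < 0, new interval: [0.300000, 0.780000]
Iteration 2:
  c_2 = (0.300000 + 0.780000)/2 = 0.540000
  f(c_2) = f(0.540000) = -0.317709
  f(a) × f(c) ≥ 0, new interval: [0.540000, 0.780000]
Iteration 3:
  c_3 = (0.540000 + 0.780000)/2 = 0.660000
  f(c_3) = f(0.660000) = -0.129992
  f(a) × f(c) ≥ 0, new interval: [0.660000, 0.780000]

After 3 iteration(s), the approximation is c_3 = 0.660000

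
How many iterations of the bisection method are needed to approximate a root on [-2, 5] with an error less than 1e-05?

We need (b-a)/2^n ≤ 1e-05
(5 - (-2))/2^n ≤ 1e-05
7/2^n ≤ 1e-05
2^n ≥ 700000
n ≥ log₂(700000) = 19.42
n ≥ 20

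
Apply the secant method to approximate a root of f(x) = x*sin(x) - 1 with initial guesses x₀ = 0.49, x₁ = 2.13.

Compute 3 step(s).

f(x) = x*sin(x) - 1
x₀ = 0.49, x₁ = 2.13

Secant formula: x_{n+1} = x_n - f(x_n)(x_n - x_{n-1})/(f(x_n) - f(x_{n-1}))

Iteration 1:
  f(0.490000) = -0.769393
  f(2.130000) = 0.805554
  x_2 = 2.130000 - 0.805554×(2.130000 - 0.490000)/(0.805554 - (-0.769393))
       = 1.291173
Iteration 2:
  f(2.130000) = 0.805554
  f(1.291173) = 0.241023
  x_3 = 1.291173 - 0.241023×(1.291173 - 2.130000)/(0.241023 - 0.805554)
       = 0.933041
Iteration 3:
  f(1.291173) = 0.241023
  f(0.933041) = -0.250363
  x_4 = 0.933041 - (-0.250363)×(0.933041 - 1.291173)/(-0.250363 - 0.241023)
       = 1.115510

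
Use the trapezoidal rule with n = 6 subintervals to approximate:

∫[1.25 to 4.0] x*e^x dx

f(x) = x*e^x
a = 1.25, b = 4.0, n = 6
h = (b - a)/n = 0.458333

Trapezoidal rule: (h/2)[f(x₀) + 2f(x₁) + 2f(x₂) + ... + f(xₙ)]

x_0 = 1.2500, f(x_0) = 4.362929, coefficient = 1
x_1 = 1.7083, f(x_1) = 9.429580, coefficient = 2
x_2 = 2.1667, f(x_2) = 18.913133, coefficient = 2
x_3 = 2.6250, f(x_3) = 36.237007, coefficient = 2
x_4 = 3.0833, f(x_4) = 67.312409, coefficient = 2
x_5 = 3.5417, f(x_5) = 122.273959, coefficient = 2
x_6 = 4.0000, f(x_6) = 218.392600, coefficient = 1

I ≈ (0.458333/2) × 731.087705 = 167.540932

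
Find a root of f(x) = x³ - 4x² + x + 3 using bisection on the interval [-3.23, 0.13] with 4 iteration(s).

f(x) = x³ - 4x² + x + 3
Initial interval: [-3.23, 0.13]

Iteration 1:
  c_1 = (-3.230000 + 0.130000)/2 = -1.550000
  f(c_1) = f(-1.550000) = -11.883875
  f(a) × f(c) ≥ 0, new interval: [-1.550000, 0.130000]
Iteration 2:
  c_2 = (-1.550000 + 0.130000)/2 = -0.710000
  f(c_2) = f(-0.710000) = -0.084311
  f(a) × f(c) ≥ 0, new interval: [-0.710000, 0.130000]
Iteration 3:
  c_3 = (-0.710000 + 0.130000)/2 = -0.290000
  f(c_3) = f(-0.290000) = 2.349211
  f(a) × f(c) < 0, new interval: [-0.710000, -0.290000]
Iteration 4:
  c_4 = (-0.710000 + (-0.290000))/2 = -0.500000
  f(c_4) = f(-0.500000) = 1.375000
  f(a) × f(c) < 0, new interval: [-0.710000, -0.500000]

After 4 iteration(s), the approximation is c_4 = -0.500000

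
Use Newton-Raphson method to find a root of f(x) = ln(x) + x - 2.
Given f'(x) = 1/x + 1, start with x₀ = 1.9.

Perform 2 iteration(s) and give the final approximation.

f(x) = ln(x) + x - 2
f'(x) = 1/x + 1
x₀ = 1.9

Newton-Raphson formula: x_{n+1} = x_n - f(x_n)/f'(x_n)

Iteration 1:
  f(1.900000) = 0.541854
  f'(1.900000) = 1.526316
  x_1 = 1.900000 - 0.541854/1.526316 = 1.544992
Iteration 2:
  f(1.544992) = -0.019989
  f'(1.544992) = 1.647252
  x_2 = 1.544992 - (-0.019989)/1.647252 = 1.557127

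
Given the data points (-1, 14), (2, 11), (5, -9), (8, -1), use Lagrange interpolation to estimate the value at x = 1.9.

Lagrange interpolation formula:
P(x) = Σ yᵢ × Lᵢ(x)
where Lᵢ(x) = Π_{j≠i} (x - xⱼ)/(xᵢ - xⱼ)

L_0(1.9) = (1.9 - 2)/(-1 - 2) × (1.9 - 5)/(-1 - 5) × (1.9 - 8)/(-1 - 8) = 0.011673
L_1(1.9) = (1.9 - (-1))/(2 - (-1)) × (1.9 - 5)/(2 - 5) × (1.9 - 8)/(2 - 8) = 1.015537
L_2(1.9) = (1.9 - (-1))/(5 - (-1)) × (1.9 - 2)/(5 - 2) × (1.9 - 8)/(5 - 8) = -0.032759
L_3(1.9) = (1.9 - (-1))/(8 - (-1)) × (1.9 - 2)/(8 - 2) × (1.9 - 5)/(8 - 5) = 0.005549

P(1.9) = 14×L_0(1.9) + 11×L_1(1.9) + (-9)×L_2(1.9) + (-1)×L_3(1.9)
P(1.9) = 11.623611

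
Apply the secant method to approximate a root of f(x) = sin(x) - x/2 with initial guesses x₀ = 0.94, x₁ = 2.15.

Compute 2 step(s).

f(x) = sin(x) - x/2
x₀ = 0.94, x₁ = 2.15

Secant formula: x_{n+1} = x_n - f(x_n)(x_n - x_{n-1})/(f(x_n) - f(x_{n-1}))

Iteration 1:
  f(0.940000) = 0.337558
  f(2.150000) = -0.238101
  x_2 = 2.150000 - (-0.238101)×(2.150000 - 0.940000)/(-0.238101 - 0.337558)
       = 1.649526
Iteration 2:
  f(2.150000) = -0.238101
  f(1.649526) = 0.172139
  x_3 = 1.649526 - 0.172139×(1.649526 - 2.150000)/(0.172139 - (-0.238101))
       = 1.859528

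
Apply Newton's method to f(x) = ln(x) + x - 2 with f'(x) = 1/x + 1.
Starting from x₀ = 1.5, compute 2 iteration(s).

f(x) = ln(x) + x - 2
f'(x) = 1/x + 1
x₀ = 1.5

Newton-Raphson formula: x_{n+1} = x_n - f(x_n)/f'(x_n)

Iteration 1:
  f(1.500000) = -0.094535
  f'(1.500000) = 1.666667
  x_1 = 1.500000 - (-0.094535)/1.666667 = 1.556721
Iteration 2:
  f(1.556721) = -0.000697
  f'(1.556721) = 1.642376
  x_2 = 1.556721 - (-0.000697)/1.642376 = 1.557146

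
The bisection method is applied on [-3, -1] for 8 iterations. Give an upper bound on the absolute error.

Bisection error bound: |error| ≤ (b-a)/2^n
|error| ≤ (-1 - (-3))/2^8 = 2/2^8
|error| ≤ 0.0078125000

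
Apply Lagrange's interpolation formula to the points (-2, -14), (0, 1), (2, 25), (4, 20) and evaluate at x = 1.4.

Lagrange interpolation formula:
P(x) = Σ yᵢ × Lᵢ(x)
where Lᵢ(x) = Π_{j≠i} (x - xⱼ)/(xᵢ - xⱼ)

L_0(1.4) = (1.4 - 0)/(-2 - 0) × (1.4 - 2)/(-2 - 2) × (1.4 - 4)/(-2 - 4) = -0.045500
L_1(1.4) = (1.4 - (-2))/(0 - (-2)) × (1.4 - 2)/(0 - 2) × (1.4 - 4)/(0 - 4) = 0.331500
L_2(1.4) = (1.4 - (-2))/(2 - (-2)) × (1.4 - 0)/(2 - 0) × (1.4 - 4)/(2 - 4) = 0.773500
L_3(1.4) = (1.4 - (-2))/(4 - (-2)) × (1.4 - 0)/(4 - 0) × (1.4 - 2)/(4 - 2) = -0.059500

P(1.4) = (-14)×L_0(1.4) + 1×L_1(1.4) + 25×L_2(1.4) + 20×L_3(1.4)
P(1.4) = 19.116000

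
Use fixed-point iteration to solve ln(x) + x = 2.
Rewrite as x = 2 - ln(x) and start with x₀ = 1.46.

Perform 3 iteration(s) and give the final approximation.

Equation: ln(x) + x = 2
Fixed-point form: x = 2 - ln(x)
x₀ = 1.46

x_1 = g(1.460000) = 1.621564
x_2 = g(1.621564) = 1.516609
x_3 = g(1.516609) = 1.583523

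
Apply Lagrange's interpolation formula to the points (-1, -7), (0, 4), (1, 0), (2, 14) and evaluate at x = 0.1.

Lagrange interpolation formula:
P(x) = Σ yᵢ × Lᵢ(x)
where Lᵢ(x) = Π_{j≠i} (x - xⱼ)/(xᵢ - xⱼ)

L_0(0.1) = (0.1 - 0)/(-1 - 0) × (0.1 - 1)/(-1 - 1) × (0.1 - 2)/(-1 - 2) = -0.028500
L_1(0.1) = (0.1 - (-1))/(0 - (-1)) × (0.1 - 1)/(0 - 1) × (0.1 - 2)/(0 - 2) = 0.940500
L_2(0.1) = (0.1 - (-1))/(1 - (-1)) × (0.1 - 0)/(1 - 0) × (0.1 - 2)/(1 - 2) = 0.104500
L_3(0.1) = (0.1 - (-1))/(2 - (-1)) × (0.1 - 0)/(2 - 0) × (0.1 - 1)/(2 - 1) = -0.016500

P(0.1) = (-7)×L_0(0.1) + 4×L_1(0.1) + 0×L_2(0.1) + 14×L_3(0.1)
P(0.1) = 3.730500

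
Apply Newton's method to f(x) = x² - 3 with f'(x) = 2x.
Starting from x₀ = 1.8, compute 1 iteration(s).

f(x) = x² - 3
f'(x) = 2x
x₀ = 1.8

Newton-Raphson formula: x_{n+1} = x_n - f(x_n)/f'(x_n)

Iteration 1:
  f(1.800000) = 0.240000
  f'(1.800000) = 3.600000
  x_1 = 1.800000 - 0.240000/3.600000 = 1.733333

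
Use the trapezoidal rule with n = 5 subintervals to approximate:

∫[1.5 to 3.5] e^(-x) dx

f(x) = e^(-x)
a = 1.5, b = 3.5, n = 5
h = (b - a)/n = 0.400000

Trapezoidal rule: (h/2)[f(x₀) + 2f(x₁) + 2f(x₂) + ... + f(xₙ)]

x_0 = 1.5000, f(x_0) = 0.223130, coefficient = 1
x_1 = 1.9000, f(x_1) = 0.149569, coefficient = 2
x_2 = 2.3000, f(x_2) = 0.100259, coefficient = 2
x_3 = 2.7000, f(x_3) = 0.067206, coefficient = 2
x_4 = 3.1000, f(x_4) = 0.045049, coefficient = 2
x_5 = 3.5000, f(x_5) = 0.030197, coefficient = 1

I ≈ (0.400000/2) × 0.977492 = 0.195498
Exact value: 0.192933
Error: 0.002566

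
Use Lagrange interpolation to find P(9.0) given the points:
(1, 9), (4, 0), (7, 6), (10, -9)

Lagrange interpolation formula:
P(x) = Σ yᵢ × Lᵢ(x)
where Lᵢ(x) = Π_{j≠i} (x - xⱼ)/(xᵢ - xⱼ)

L_0(9.0) = (9.0 - 4)/(1 - 4) × (9.0 - 7)/(1 - 7) × (9.0 - 10)/(1 - 10) = 0.061728
L_1(9.0) = (9.0 - 1)/(4 - 1) × (9.0 - 7)/(4 - 7) × (9.0 - 10)/(4 - 10) = -0.296296
L_2(9.0) = (9.0 - 1)/(7 - 1) × (9.0 - 4)/(7 - 4) × (9.0 - 10)/(7 - 10) = 0.740741
L_3(9.0) = (9.0 - 1)/(10 - 1) × (9.0 - 4)/(10 - 4) × (9.0 - 7)/(10 - 7) = 0.493827

P(9.0) = 9×L_0(9.0) + 0×L_1(9.0) + 6×L_2(9.0) + (-9)×L_3(9.0)
P(9.0) = 0.555556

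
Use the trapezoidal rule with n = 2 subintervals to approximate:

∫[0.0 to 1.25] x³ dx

f(x) = x³
a = 0.0, b = 1.25, n = 2
h = (b - a)/n = 0.625000

Trapezoidal rule: (h/2)[f(x₀) + 2f(x₁) + 2f(x₂) + ... + f(xₙ)]

x_0 = 0.0000, f(x_0) = 0.000000, coefficient = 1
x_1 = 0.6250, f(x_1) = 0.244141, coefficient = 2
x_2 = 1.2500, f(x_2) = 1.953125, coefficient = 1

I ≈ (0.625000/2) × 2.441406 = 0.762939
Exact value: 0.610352
Error: 0.152588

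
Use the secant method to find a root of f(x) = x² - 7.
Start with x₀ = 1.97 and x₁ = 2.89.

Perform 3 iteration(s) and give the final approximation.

f(x) = x² - 7
x₀ = 1.97, x₁ = 2.89

Secant formula: x_{n+1} = x_n - f(x_n)(x_n - x_{n-1})/(f(x_n) - f(x_{n-1}))

Iteration 1:
  f(1.970000) = -3.119100
  f(2.890000) = 1.352100
  x_2 = 2.890000 - 1.352100×(2.890000 - 1.970000)/(1.352100 - (-3.119100))
       = 2.611790
Iteration 2:
  f(2.890000) = 1.352100
  f(2.611790) = -0.178552
  x_3 = 2.611790 - (-0.178552)×(2.611790 - 2.890000)/(-0.178552 - 1.352100)
       = 2.644244
Iteration 3:
  f(2.611790) = -0.178552
  f(2.644244) = -0.007976
  x_4 = 2.644244 - (-0.007976)×(2.644244 - 2.611790)/(-0.007976 - (-0.178552))
       = 2.645761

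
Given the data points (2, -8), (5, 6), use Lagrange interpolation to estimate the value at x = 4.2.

Lagrange interpolation formula:
P(x) = Σ yᵢ × Lᵢ(x)
where Lᵢ(x) = Π_{j≠i} (x - xⱼ)/(xᵢ - xⱼ)

L_0(4.2) = (4.2 - 5)/(2 - 5) = 0.266667
L_1(4.2) = (4.2 - 2)/(5 - 2) = 0.733333

P(4.2) = (-8)×L_0(4.2) + 6×L_1(4.2)
P(4.2) = 2.266667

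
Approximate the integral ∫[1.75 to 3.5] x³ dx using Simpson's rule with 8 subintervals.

f(x) = x³
a = 1.75, b = 3.5, n = 8
h = (b - a)/n = 0.218750

Simpson's rule: (h/3)[f(x₀) + 4f(x₁) + 2f(x₂) + ... + f(xₙ)]

x_0 = 1.7500, f(x_0) = 5.359375, coefficient = 1
x_1 = 1.9688, f(x_1) = 7.630829, coefficient = 4
x_2 = 2.1875, f(x_2) = 10.467529, coefficient = 2
x_3 = 2.4062, f(x_3) = 13.932281, coefficient = 4
x_4 = 2.6250, f(x_4) = 18.087891, coefficient = 2
x_5 = 2.8438, f(x_5) = 22.997162, coefficient = 4
x_6 = 3.0625, f(x_6) = 28.722900, coefficient = 2
x_7 = 3.2812, f(x_7) = 35.327911, coefficient = 4
x_8 = 3.5000, f(x_8) = 42.875000, coefficient = 1

I ≈ (0.218750/3) × 482.343750 = 35.170898
Exact value: 35.170898
Error: 0.000000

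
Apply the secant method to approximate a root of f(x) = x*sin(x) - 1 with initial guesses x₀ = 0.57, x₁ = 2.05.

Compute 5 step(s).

f(x) = x*sin(x) - 1
x₀ = 0.57, x₁ = 2.05

Secant formula: x_{n+1} = x_n - f(x_n)(x_n - x_{n-1})/(f(x_n) - f(x_{n-1}))

Iteration 1:
  f(0.570000) = -0.692410
  f(2.050000) = 0.819093
  x_2 = 2.050000 - 0.819093×(2.050000 - 0.570000)/(0.819093 - (-0.692410))
       = 1.247979
Iteration 2:
  f(2.050000) = 0.819093
  f(1.247979) = 0.183515
  x_3 = 1.247979 - 0.183515×(1.247979 - 2.050000)/(0.183515 - 0.819093)
       = 1.016406
Iteration 3:
  f(1.247979) = 0.183515
  f(1.016406) = -0.135830
  x_4 = 1.016406 - (-0.135830)×(1.016406 - 1.247979)/(-0.135830 - 0.183515)
       = 1.114903
Iteration 4:
  f(1.016406) = -0.135830
  f(1.114903) = 0.001036
  x_5 = 1.114903 - 0.001036×(1.114903 - 1.016406)/(0.001036 - (-0.135830))
       = 1.114158
Iteration 5:
  f(1.114903) = 0.001036
  f(1.114158) = 0.000001
  x_6 = 1.114158 - 0.000001×(1.114158 - 1.114903)/(0.000001 - 0.001036)
       = 1.114157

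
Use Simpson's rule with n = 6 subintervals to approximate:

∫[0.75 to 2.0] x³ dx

f(x) = x³
a = 0.75, b = 2.0, n = 6
h = (b - a)/n = 0.208333

Simpson's rule: (h/3)[f(x₀) + 4f(x₁) + 2f(x₂) + ... + f(xₙ)]

x_0 = 0.7500, f(x_0) = 0.421875, coefficient = 1
x_1 = 0.9583, f(x_1) = 0.880136, coefficient = 4
x_2 = 1.1667, f(x_2) = 1.587963, coefficient = 2
x_3 = 1.3750, f(x_3) = 2.599609, coefficient = 4
x_4 = 1.5833, f(x_4) = 3.969329, coefficient = 2
x_5 = 1.7917, f(x_5) = 5.751374, coefficient = 4
x_6 = 2.0000, f(x_6) = 8.000000, coefficient = 1

I ≈ (0.208333/3) × 56.460938 = 3.920898
Exact value: 3.920898
Error: 0.000000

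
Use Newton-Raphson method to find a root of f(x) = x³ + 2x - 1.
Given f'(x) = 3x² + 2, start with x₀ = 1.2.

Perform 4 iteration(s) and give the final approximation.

f(x) = x³ + 2x - 1
f'(x) = 3x² + 2
x₀ = 1.2

Newton-Raphson formula: x_{n+1} = x_n - f(x_n)/f'(x_n)

Iteration 1:
  f(1.200000) = 3.128000
  f'(1.200000) = 6.320000
  x_1 = 1.200000 - 3.128000/6.320000 = 0.705063
Iteration 2:
  f(0.705063) = 0.760624
  f'(0.705063) = 3.491343
  x_2 = 0.705063 - 0.760624/3.491343 = 0.487203
Iteration 3:
  f(0.487203) = 0.090053
  f'(0.487203) = 2.712101
  x_3 = 0.487203 - 0.090053/2.712101 = 0.453999
Iteration 4:
  f(0.453999) = 0.001575
  f'(0.453999) = 2.618346
  x_4 = 0.453999 - 0.001575/2.618346 = 0.453398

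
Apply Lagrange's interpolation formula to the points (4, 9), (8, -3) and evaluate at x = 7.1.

Lagrange interpolation formula:
P(x) = Σ yᵢ × Lᵢ(x)
where Lᵢ(x) = Π_{j≠i} (x - xⱼ)/(xᵢ - xⱼ)

L_0(7.1) = (7.1 - 8)/(4 - 8) = 0.225000
L_1(7.1) = (7.1 - 4)/(8 - 4) = 0.775000

P(7.1) = 9×L_0(7.1) + (-3)×L_1(7.1)
P(7.1) = -0.300000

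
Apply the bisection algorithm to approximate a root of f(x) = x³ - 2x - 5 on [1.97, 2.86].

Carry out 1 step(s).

f(x) = x³ - 2x - 5
Initial interval: [1.97, 2.86]

Iteration 1:
  c_1 = (1.970000 + 2.860000)/2 = 2.415000
  f(c_1) = f(2.415000) = 4.254823
  f(a) × f(c) < 0, new interval: [1.970000, 2.415000]

After 1 iteration(s), the approximation is c_1 = 2.415000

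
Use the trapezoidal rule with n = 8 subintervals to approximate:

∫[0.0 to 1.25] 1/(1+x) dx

f(x) = 1/(1+x)
a = 0.0, b = 1.25, n = 8
h = (b - a)/n = 0.156250

Trapezoidal rule: (h/2)[f(x₀) + 2f(x₁) + 2f(x₂) + ... + f(xₙ)]

x_0 = 0.0000, f(x_0) = 1.000000, coefficient = 1
x_1 = 0.1562, f(x_1) = 0.864865, coefficient = 2
x_2 = 0.3125, f(x_2) = 0.761905, coefficient = 2
x_3 = 0.4688, f(x_3) = 0.680851, coefficient = 2
x_4 = 0.6250, f(x_4) = 0.615385, coefficient = 2
x_5 = 0.7812, f(x_5) = 0.561404, coefficient = 2
x_6 = 0.9375, f(x_6) = 0.516129, coefficient = 2
x_7 = 1.0938, f(x_7) = 0.477612, coefficient = 2
x_8 = 1.2500, f(x_8) = 0.444444, coefficient = 1

I ≈ (0.156250/2) × 10.400744 = 0.812558
Exact value: 0.810930
Error: 0.001628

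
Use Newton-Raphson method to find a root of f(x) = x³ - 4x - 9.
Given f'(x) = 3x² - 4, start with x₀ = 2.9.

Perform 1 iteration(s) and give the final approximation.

f(x) = x³ - 4x - 9
f'(x) = 3x² - 4
x₀ = 2.9

Newton-Raphson formula: x_{n+1} = x_n - f(x_n)/f'(x_n)

Iteration 1:
  f(2.900000) = 3.789000
  f'(2.900000) = 21.230000
  x_1 = 2.900000 - 3.789000/21.230000 = 2.721526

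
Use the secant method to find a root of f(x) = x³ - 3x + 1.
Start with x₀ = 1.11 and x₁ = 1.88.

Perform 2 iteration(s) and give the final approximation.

f(x) = x³ - 3x + 1
x₀ = 1.11, x₁ = 1.88

Secant formula: x_{n+1} = x_n - f(x_n)(x_n - x_{n-1})/(f(x_n) - f(x_{n-1}))

Iteration 1:
  f(1.110000) = -0.962369
  f(1.880000) = 2.004672
  x_2 = 1.880000 - 2.004672×(1.880000 - 1.110000)/(2.004672 - (-0.962369))
       = 1.359752
Iteration 2:
  f(1.880000) = 2.004672
  f(1.359752) = -0.565176
  x_3 = 1.359752 - (-0.565176)×(1.359752 - 1.880000)/(-0.565176 - 2.004672)
       = 1.474168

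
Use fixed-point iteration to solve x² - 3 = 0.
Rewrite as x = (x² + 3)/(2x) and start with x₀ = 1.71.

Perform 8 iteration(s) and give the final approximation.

Equation: x² - 3 = 0
Fixed-point form: x = (x² + 3)/(2x)
x₀ = 1.71

x_1 = g(1.710000) = 1.732193
x_2 = g(1.732193) = 1.732051
x_3 = g(1.732051) = 1.732051
x_4 = g(1.732051) = 1.732051
x_5 = g(1.732051) = 1.732051
x_6 = g(1.732051) = 1.732051
x_7 = g(1.732051) = 1.732051
x_8 = g(1.732051) = 1.732051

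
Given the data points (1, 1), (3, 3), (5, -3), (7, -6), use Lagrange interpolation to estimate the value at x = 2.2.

Lagrange interpolation formula:
P(x) = Σ yᵢ × Lᵢ(x)
where Lᵢ(x) = Π_{j≠i} (x - xⱼ)/(xᵢ - xⱼ)

L_0(2.2) = (2.2 - 3)/(1 - 3) × (2.2 - 5)/(1 - 5) × (2.2 - 7)/(1 - 7) = 0.224000
L_1(2.2) = (2.2 - 1)/(3 - 1) × (2.2 - 5)/(3 - 5) × (2.2 - 7)/(3 - 7) = 1.008000
L_2(2.2) = (2.2 - 1)/(5 - 1) × (2.2 - 3)/(5 - 3) × (2.2 - 7)/(5 - 7) = -0.288000
L_3(2.2) = (2.2 - 1)/(7 - 1) × (2.2 - 3)/(7 - 3) × (2.2 - 5)/(7 - 5) = 0.056000

P(2.2) = 1×L_0(2.2) + 3×L_1(2.2) + (-3)×L_2(2.2) + (-6)×L_3(2.2)
P(2.2) = 3.776000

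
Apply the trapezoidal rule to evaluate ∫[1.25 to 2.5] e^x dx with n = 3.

f(x) = e^x
a = 1.25, b = 2.5, n = 3
h = (b - a)/n = 0.416667

Trapezoidal rule: (h/2)[f(x₀) + 2f(x₁) + 2f(x₂) + ... + f(xₙ)]

x_0 = 1.2500, f(x_0) = 3.490343, coefficient = 1
x_1 = 1.6667, f(x_1) = 5.294490, coefficient = 2
x_2 = 2.0833, f(x_2) = 8.031195, coefficient = 2
x_3 = 2.5000, f(x_3) = 12.182494, coefficient = 1

I ≈ (0.416667/2) × 42.324207 = 8.817543
Exact value: 8.692151
Error: 0.125392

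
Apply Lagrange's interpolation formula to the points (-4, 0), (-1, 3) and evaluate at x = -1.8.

Lagrange interpolation formula:
P(x) = Σ yᵢ × Lᵢ(x)
where Lᵢ(x) = Π_{j≠i} (x - xⱼ)/(xᵢ - xⱼ)

L_0(-1.8) = (-1.8 - (-1))/(-4 - (-1)) = 0.266667
L_1(-1.8) = (-1.8 - (-4))/(-1 - (-4)) = 0.733333

P(-1.8) = 0×L_0(-1.8) + 3×L_1(-1.8)
P(-1.8) = 2.200000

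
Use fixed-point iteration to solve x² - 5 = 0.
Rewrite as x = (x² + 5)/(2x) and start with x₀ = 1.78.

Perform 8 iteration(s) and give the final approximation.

Equation: x² - 5 = 0
Fixed-point form: x = (x² + 5)/(2x)
x₀ = 1.78

x_1 = g(1.780000) = 2.294494
x_2 = g(2.294494) = 2.236812
x_3 = g(2.236812) = 2.236068
x_4 = g(2.236068) = 2.236068
x_5 = g(2.236068) = 2.236068
x_6 = g(2.236068) = 2.236068
x_7 = g(2.236068) = 2.236068
x_8 = g(2.236068) = 2.236068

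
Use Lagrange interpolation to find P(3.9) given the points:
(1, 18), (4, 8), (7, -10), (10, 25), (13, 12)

Lagrange interpolation formula:
P(x) = Σ yᵢ × Lᵢ(x)
where Lᵢ(x) = Π_{j≠i} (x - xⱼ)/(xᵢ - xⱼ)

L_0(3.9) = (3.9 - 4)/(1 - 4) × (3.9 - 7)/(1 - 7) × (3.9 - 10)/(1 - 10) × (3.9 - 13)/(1 - 13) = 0.008852
L_1(3.9) = (3.9 - 1)/(4 - 1) × (3.9 - 7)/(4 - 7) × (3.9 - 10)/(4 - 10) × (3.9 - 13)/(4 - 13) = 1.026821
L_2(3.9) = (3.9 - 1)/(7 - 1) × (3.9 - 4)/(7 - 4) × (3.9 - 10)/(7 - 10) × (3.9 - 13)/(7 - 13) = -0.049685
L_3(3.9) = (3.9 - 1)/(10 - 1) × (3.9 - 4)/(10 - 4) × (3.9 - 7)/(10 - 7) × (3.9 - 13)/(10 - 13) = 0.016833
L_4(3.9) = (3.9 - 1)/(13 - 1) × (3.9 - 4)/(13 - 4) × (3.9 - 7)/(13 - 7) × (3.9 - 10)/(13 - 10) = -0.002821

P(3.9) = 18×L_0(3.9) + 8×L_1(3.9) + (-10)×L_2(3.9) + 25×L_3(3.9) + 12×L_4(3.9)
P(3.9) = 9.257726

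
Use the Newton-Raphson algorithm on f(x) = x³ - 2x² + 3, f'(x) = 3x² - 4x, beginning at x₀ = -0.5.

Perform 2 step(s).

f(x) = x³ - 2x² + 3
f'(x) = 3x² - 4x
x₀ = -0.5

Newton-Raphson formula: x_{n+1} = x_n - f(x_n)/f'(x_n)

Iteration 1:
  f(-0.500000) = 2.375000
  f'(-0.500000) = 2.750000
  x_1 = -0.500000 - 2.375000/2.750000 = -1.363636
Iteration 2:
  f(-1.363636) = -3.254696
  f'(-1.363636) = 11.033058
  x_2 = -1.363636 - (-3.254696)/11.033058 = -1.068641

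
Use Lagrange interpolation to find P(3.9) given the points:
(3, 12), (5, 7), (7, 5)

Lagrange interpolation formula:
P(x) = Σ yᵢ × Lᵢ(x)
where Lᵢ(x) = Π_{j≠i} (x - xⱼ)/(xᵢ - xⱼ)

L_0(3.9) = (3.9 - 5)/(3 - 5) × (3.9 - 7)/(3 - 7) = 0.426250
L_1(3.9) = (3.9 - 3)/(5 - 3) × (3.9 - 7)/(5 - 7) = 0.697500
L_2(3.9) = (3.9 - 3)/(7 - 3) × (3.9 - 5)/(7 - 5) = -0.123750

P(3.9) = 12×L_0(3.9) + 7×L_1(3.9) + 5×L_2(3.9)
P(3.9) = 9.378750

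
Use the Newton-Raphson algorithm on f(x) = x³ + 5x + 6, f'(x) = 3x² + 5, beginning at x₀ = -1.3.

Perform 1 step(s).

f(x) = x³ + 5x + 6
f'(x) = 3x² + 5
x₀ = -1.3

Newton-Raphson formula: x_{n+1} = x_n - f(x_n)/f'(x_n)

Iteration 1:
  f(-1.300000) = -2.697000
  f'(-1.300000) = 10.070000
  x_1 = -1.300000 - (-2.697000)/10.070000 = -1.032175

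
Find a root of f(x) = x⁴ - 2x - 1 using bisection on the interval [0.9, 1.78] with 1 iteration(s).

f(x) = x⁴ - 2x - 1
Initial interval: [0.9, 1.78]

Iteration 1:
  c_1 = (0.900000 + 1.780000)/2 = 1.340000
  f(c_1) = f(1.340000) = -0.455821
  f(a) × f(c) ≥ 0, new interval: [1.340000, 1.780000]

After 1 iteration(s), the approximation is c_1 = 1.340000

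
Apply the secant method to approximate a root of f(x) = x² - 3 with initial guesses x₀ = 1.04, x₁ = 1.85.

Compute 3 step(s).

f(x) = x² - 3
x₀ = 1.04, x₁ = 1.85

Secant formula: x_{n+1} = x_n - f(x_n)(x_n - x_{n-1})/(f(x_n) - f(x_{n-1}))

Iteration 1:
  f(1.040000) = -1.918400
  f(1.850000) = 0.422500
  x_2 = 1.850000 - 0.422500×(1.850000 - 1.040000)/(0.422500 - (-1.918400))
       = 1.703806
Iteration 2:
  f(1.850000) = 0.422500
  f(1.703806) = -0.097044
  x_3 = 1.703806 - (-0.097044)×(1.703806 - 1.850000)/(-0.097044 - 0.422500)
       = 1.731113
Iteration 3:
  f(1.703806) = -0.097044
  f(1.731113) = -0.003246
  x_4 = 1.731113 - (-0.003246)×(1.731113 - 1.703806)/(-0.003246 - (-0.097044))
       = 1.732059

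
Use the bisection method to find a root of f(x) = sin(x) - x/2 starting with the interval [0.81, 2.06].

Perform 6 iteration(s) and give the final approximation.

f(x) = sin(x) - x/2
Initial interval: [0.81, 2.06]

Iteration 1:
  c_1 = (0.810000 + 2.060000)/2 = 1.435000
  f(c_1) = f(1.435000) = 0.273294
  f(a) × f(c) ≥ 0, new interval: [1.435000, 2.060000]
Iteration 2:
  c_2 = (1.435000 + 2.060000)/2 = 1.747500
  f(c_2) = f(1.747500) = 0.110678
  f(a) × f(c) ≥ 0, new interval: [1.747500, 2.060000]
Iteration 3:
  c_3 = (1.747500 + 2.060000)/2 = 1.903750
  f(c_3) = f(1.903750) = -0.006794
  f(a) × f(c) < 0, new interval: [1.747500, 1.903750]
Iteration 4:
  c_4 = (1.747500 + 1.903750)/2 = 1.825625
  f(c_4) = f(1.825625) = 0.054894
  f(a) × f(c) ≥ 0, new interval: [1.825625, 1.903750]
Iteration 5:
  c_5 = (1.825625 + 1.903750)/2 = 1.864688
  f(c_5) = f(1.864688) = 0.024780
  f(a) × f(c) ≥ 0, new interval: [1.864688, 1.903750]
Iteration 6:
  c_6 = (1.864688 + 1.903750)/2 = 1.884219
  f(c_6) = f(1.884219) = 0.009175
  f(a) × f(c) ≥ 0, new interval: [1.884219, 1.903750]

After 6 iteration(s), the approximation is c_6 = 1.884219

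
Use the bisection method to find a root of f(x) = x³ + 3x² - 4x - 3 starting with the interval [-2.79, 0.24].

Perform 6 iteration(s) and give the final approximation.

f(x) = x³ + 3x² - 4x - 3
Initial interval: [-2.79, 0.24]

Iteration 1:
  c_1 = (-2.790000 + 0.240000)/2 = -1.275000
  f(c_1) = f(-1.275000) = 4.904203
  f(a) × f(c) ≥ 0, new interval: [-1.275000, 0.240000]
Iteration 2:
  c_2 = (-1.275000 + 0.240000)/2 = -0.517500
  f(c_2) = f(-0.517500) = -0.265171
  f(a) × f(c) < 0, new interval: [-1.275000, -0.517500]
Iteration 3:
  c_3 = (-1.275000 + (-0.517500))/2 = -0.896250
  f(c_3) = f(-0.896250) = 2.274867
  f(a) × f(c) ≥ 0, new interval: [-0.896250, -0.517500]
Iteration 4:
  c_4 = (-0.896250 + (-0.517500))/2 = -0.706875
  f(c_4) = f(-0.706875) = 0.973311
  f(a) × f(c) ≥ 0, new interval: [-0.706875, -0.517500]
Iteration 5:
  c_5 = (-0.706875 + (-0.517500))/2 = -0.612187
  f(c_5) = f(-0.612187) = 0.343639
  f(a) × f(c) ≥ 0, new interval: [-0.612187, -0.517500]
Iteration 6:
  c_6 = (-0.612187 + (-0.517500))/2 = -0.564844
  f(c_6) = f(-0.564844) = 0.036308
  f(a) × f(c) ≥ 0, new interval: [-0.564844, -0.517500]

After 6 iteration(s), the approximation is c_6 = -0.564844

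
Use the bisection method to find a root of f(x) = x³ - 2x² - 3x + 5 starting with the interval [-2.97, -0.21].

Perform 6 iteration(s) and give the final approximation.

f(x) = x³ - 2x² - 3x + 5
Initial interval: [-2.97, -0.21]

Iteration 1:
  c_1 = (-2.970000 + (-0.210000))/2 = -1.590000
  f(c_1) = f(-1.590000) = 0.694121
  f(a) × f(c) < 0, new interval: [-2.970000, -1.590000]
Iteration 2:
  c_2 = (-2.970000 + (-1.590000))/2 = -2.280000
  f(c_2) = f(-2.280000) = -10.409152
  f(a) × f(c) ≥ 0, new interval: [-2.280000, -1.590000]
Iteration 3:
  c_3 = (-2.280000 + (-1.590000))/2 = -1.935000
  f(c_3) = f(-1.935000) = -3.928525
  f(a) × f(c) ≥ 0, new interval: [-1.935000, -1.590000]
Iteration 4:
  c_4 = (-1.935000 + (-1.590000))/2 = -1.762500
  f(c_4) = f(-1.762500) = -1.400354
  f(a) × f(c) ≥ 0, new interval: [-1.762500, -1.590000]
Iteration 5:
  c_5 = (-1.762500 + (-1.590000))/2 = -1.676250
  f(c_5) = f(-1.676250) = -0.300829
  f(a) × f(c) ≥ 0, new interval: [-1.676250, -1.590000]
Iteration 6:
  c_6 = (-1.676250 + (-1.590000))/2 = -1.633125
  f(c_6) = f(-1.633125) = 0.209477
  f(a) × f(c) < 0, new interval: [-1.676250, -1.633125]

After 6 iteration(s), the approximation is c_6 = -1.633125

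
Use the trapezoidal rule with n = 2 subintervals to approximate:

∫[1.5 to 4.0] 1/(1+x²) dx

f(x) = 1/(1+x²)
a = 1.5, b = 4.0, n = 2
h = (b - a)/n = 1.250000

Trapezoidal rule: (h/2)[f(x₀) + 2f(x₁) + 2f(x₂) + ... + f(xₙ)]

x_0 = 1.5000, f(x_0) = 0.307692, coefficient = 1
x_1 = 2.7500, f(x_1) = 0.116788, coefficient = 2
x_2 = 4.0000, f(x_2) = 0.058824, coefficient = 1

I ≈ (1.250000/2) × 0.600092 = 0.375058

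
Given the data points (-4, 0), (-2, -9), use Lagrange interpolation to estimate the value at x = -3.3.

Lagrange interpolation formula:
P(x) = Σ yᵢ × Lᵢ(x)
where Lᵢ(x) = Π_{j≠i} (x - xⱼ)/(xᵢ - xⱼ)

L_0(-3.3) = (-3.3 - (-2))/(-4 - (-2)) = 0.650000
L_1(-3.3) = (-3.3 - (-4))/(-2 - (-4)) = 0.350000

P(-3.3) = 0×L_0(-3.3) + (-9)×L_1(-3.3)
P(-3.3) = -3.150000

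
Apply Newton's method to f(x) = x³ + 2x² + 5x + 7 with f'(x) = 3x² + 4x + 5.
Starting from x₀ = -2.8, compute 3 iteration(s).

f(x) = x³ + 2x² + 5x + 7
f'(x) = 3x² + 4x + 5
x₀ = -2.8

Newton-Raphson formula: x_{n+1} = x_n - f(x_n)/f'(x_n)

Iteration 1:
  f(-2.800000) = -13.272000
  f'(-2.800000) = 17.320000
  x_1 = -2.800000 - (-13.272000)/17.320000 = -2.033718
Iteration 2:
  f(-2.033718) = -3.308050
  f'(-2.033718) = 9.273157
  x_2 = -2.033718 - (-3.308050)/9.273157 = -1.676984
Iteration 3:
  f(-1.676984) = -0.476512
  f'(-1.676984) = 6.728892
  x_3 = -1.676984 - (-0.476512)/6.728892 = -1.606168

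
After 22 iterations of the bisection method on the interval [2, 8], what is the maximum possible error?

Bisection error bound: |error| ≤ (b-a)/2^n
|error| ≤ (8 - 2)/2^22 = 6/2^22
|error| ≤ 0.0000014305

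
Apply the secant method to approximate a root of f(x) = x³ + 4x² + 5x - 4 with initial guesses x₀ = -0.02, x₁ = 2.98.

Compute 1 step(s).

f(x) = x³ + 4x² + 5x - 4
x₀ = -0.02, x₁ = 2.98

Secant formula: x_{n+1} = x_n - f(x_n)(x_n - x_{n-1})/(f(x_n) - f(x_{n-1}))

Iteration 1:
  f(-0.020000) = -4.098408
  f(2.980000) = 72.885192
  x_2 = 2.980000 - 72.885192×(2.980000 - (-0.020000))/(72.885192 - (-4.098408))
       = 0.139712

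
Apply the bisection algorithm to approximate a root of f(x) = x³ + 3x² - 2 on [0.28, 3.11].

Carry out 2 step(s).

f(x) = x³ + 3x² - 2
Initial interval: [0.28, 3.11]

Iteration 1:
  c_1 = (0.280000 + 3.110000)/2 = 1.695000
  f(c_1) = f(1.695000) = 11.488852
  f(a) × f(c) < 0, new interval: [0.280000, 1.695000]
Iteration 2:
  c_2 = (0.280000 + 1.695000)/2 = 0.987500
  f(c_2) = f(0.987500) = 1.888436
  f(a) × f(c) < 0, new interval: [0.280000, 0.987500]

After 2 iteration(s), the approximation is c_2 = 0.987500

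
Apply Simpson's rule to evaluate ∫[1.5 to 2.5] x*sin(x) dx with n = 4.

f(x) = x*sin(x)
a = 1.5, b = 2.5, n = 4
h = (b - a)/n = 0.250000

Simpson's rule: (h/3)[f(x₀) + 4f(x₁) + 2f(x₂) + ... + f(xₙ)]

x_0 = 1.5000, f(x_0) = 1.496242, coefficient = 1
x_1 = 1.7500, f(x_1) = 1.721975, coefficient = 4
x_2 = 2.0000, f(x_2) = 1.818595, coefficient = 2
x_3 = 2.2500, f(x_3) = 1.750665, coefficient = 4
x_4 = 2.5000, f(x_4) = 1.496180, coefficient = 1

I ≈ (0.250000/3) × 20.520173 = 1.710014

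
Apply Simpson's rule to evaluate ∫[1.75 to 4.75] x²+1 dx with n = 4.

f(x) = x²+1
a = 1.75, b = 4.75, n = 4
h = (b - a)/n = 0.750000

Simpson's rule: (h/3)[f(x₀) + 4f(x₁) + 2f(x₂) + ... + f(xₙ)]

x_0 = 1.7500, f(x_0) = 4.062500, coefficient = 1
x_1 = 2.5000, f(x_1) = 7.250000, coefficient = 4
x_2 = 3.2500, f(x_2) = 11.562500, coefficient = 2
x_3 = 4.0000, f(x_3) = 17.000000, coefficient = 4
x_4 = 4.7500, f(x_4) = 23.562500, coefficient = 1

I ≈ (0.750000/3) × 147.750000 = 36.937500
Exact value: 36.937500
Error: 0.000000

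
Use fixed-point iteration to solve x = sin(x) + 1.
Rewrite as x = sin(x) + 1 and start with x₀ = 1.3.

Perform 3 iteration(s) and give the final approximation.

Equation: x = sin(x) + 1
Fixed-point form: x = sin(x) + 1
x₀ = 1.3

x_1 = g(1.300000) = 1.963558
x_2 = g(1.963558) = 1.923856
x_3 = g(1.923856) = 1.938319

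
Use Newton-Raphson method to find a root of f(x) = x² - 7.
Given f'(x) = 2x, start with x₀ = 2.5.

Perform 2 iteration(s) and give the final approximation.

f(x) = x² - 7
f'(x) = 2x
x₀ = 2.5

Newton-Raphson formula: x_{n+1} = x_n - f(x_n)/f'(x_n)

Iteration 1:
  f(2.500000) = -0.750000
  f'(2.500000) = 5.000000
  x_1 = 2.500000 - (-0.750000)/5.000000 = 2.650000
Iteration 2:
  f(2.650000) = 0.022500
  f'(2.650000) = 5.300000
  x_2 = 2.650000 - 0.022500/5.300000 = 2.645755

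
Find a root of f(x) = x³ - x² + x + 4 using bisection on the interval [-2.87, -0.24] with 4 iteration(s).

f(x) = x³ - x² + x + 4
Initial interval: [-2.87, -0.24]

Iteration 1:
  c_1 = (-2.870000 + (-0.240000))/2 = -1.555000
  f(c_1) = f(-1.555000) = -3.733054
  f(a) × f(c) ≥ 0, new interval: [-1.555000, -0.240000]
Iteration 2:
  c_2 = (-1.555000 + (-0.240000))/2 = -0.897500
  f(c_2) = f(-0.897500) = 1.574052
  f(a) × f(c) < 0, new interval: [-1.555000, -0.897500]
Iteration 3:
  c_3 = (-1.555000 + (-0.897500))/2 = -1.226250
  f(c_3) = f(-1.226250) = -0.573838
  f(a) × f(c) ≥ 0, new interval: [-1.226250, -0.897500]
Iteration 4:
  c_4 = (-1.226250 + (-0.897500))/2 = -1.061875
  f(c_4) = f(-1.061875) = 0.613199
  f(a) × f(c) < 0, new interval: [-1.226250, -1.061875]

After 4 iteration(s), the approximation is c_4 = -1.061875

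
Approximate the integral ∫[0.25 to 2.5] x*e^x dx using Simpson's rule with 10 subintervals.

f(x) = x*e^x
a = 0.25, b = 2.5, n = 10
h = (b - a)/n = 0.225000

Simpson's rule: (h/3)[f(x₀) + 4f(x₁) + 2f(x₂) + ... + f(xₙ)]

x_0 = 0.2500, f(x_0) = 0.321006, coefficient = 1
x_1 = 0.4750, f(x_1) = 0.763807, coefficient = 4
x_2 = 0.7000, f(x_2) = 1.409627, coefficient = 2
x_3 = 0.9250, f(x_3) = 2.332728, coefficient = 4
x_4 = 1.1500, f(x_4) = 3.631922, coefficient = 2
x_5 = 1.3750, f(x_5) = 5.438230, coefficient = 4
x_6 = 1.6000, f(x_6) = 7.924852, coefficient = 2
x_7 = 1.8250, f(x_7) = 11.320101, coefficient = 4
x_8 = 2.0500, f(x_8) = 15.924197, coefficient = 2
x_9 = 2.2750, f(x_9) = 22.131016, coefficient = 4
x_10 = 2.5000, f(x_10) = 30.456235, coefficient = 1

I ≈ (0.225000/3) × 256.501965 = 19.237647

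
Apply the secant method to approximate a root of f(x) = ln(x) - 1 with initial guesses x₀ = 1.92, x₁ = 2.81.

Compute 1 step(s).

f(x) = ln(x) - 1
x₀ = 1.92, x₁ = 2.81

Secant formula: x_{n+1} = x_n - f(x_n)(x_n - x_{n-1})/(f(x_n) - f(x_{n-1}))

Iteration 1:
  f(1.920000) = -0.347675
  f(2.810000) = 0.033184
  x_2 = 2.810000 - 0.033184×(2.810000 - 1.920000)/(0.033184 - (-0.347675))
       = 2.732454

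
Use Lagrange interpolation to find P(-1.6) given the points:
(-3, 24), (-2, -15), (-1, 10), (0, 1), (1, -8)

Lagrange interpolation formula:
P(x) = Σ yᵢ × Lᵢ(x)
where Lᵢ(x) = Π_{j≠i} (x - xⱼ)/(xᵢ - xⱼ)

L_0(-1.6) = (-1.6 - (-2))/(-3 - (-2)) × (-1.6 - (-1))/(-3 - (-1)) × (-1.6 - 0)/(-3 - 0) × (-1.6 - 1)/(-3 - 1) = -0.041600
L_1(-1.6) = (-1.6 - (-3))/(-2 - (-3)) × (-1.6 - (-1))/(-2 - (-1)) × (-1.6 - 0)/(-2 - 0) × (-1.6 - 1)/(-2 - 1) = 0.582400
L_2(-1.6) = (-1.6 - (-3))/(-1 - (-3)) × (-1.6 - (-2))/(-1 - (-2)) × (-1.6 - 0)/(-1 - 0) × (-1.6 - 1)/(-1 - 1) = 0.582400
L_3(-1.6) = (-1.6 - (-3))/(0 - (-3)) × (-1.6 - (-2))/(0 - (-2)) × (-1.6 - (-1))/(0 - (-1)) × (-1.6 - 1)/(0 - 1) = -0.145600
L_4(-1.6) = (-1.6 - (-3))/(1 - (-3)) × (-1.6 - (-2))/(1 - (-2)) × (-1.6 - (-1))/(1 - (-1)) × (-1.6 - 0)/(1 - 0) = 0.022400

P(-1.6) = 24×L_0(-1.6) + (-15)×L_1(-1.6) + 10×L_2(-1.6) + 1×L_3(-1.6) + (-8)×L_4(-1.6)
P(-1.6) = -4.235200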